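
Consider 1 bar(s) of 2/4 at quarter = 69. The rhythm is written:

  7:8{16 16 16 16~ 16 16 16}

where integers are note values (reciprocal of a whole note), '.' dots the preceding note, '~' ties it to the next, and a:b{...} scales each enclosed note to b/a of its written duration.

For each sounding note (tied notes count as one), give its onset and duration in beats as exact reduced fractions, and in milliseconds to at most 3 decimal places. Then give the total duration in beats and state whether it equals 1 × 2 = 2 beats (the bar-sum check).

1) 0.0ms=0b +248.447ms=2/7b
2) 248.447ms=2/7b +248.447ms=2/7b
3) 496.894ms=4/7b +248.447ms=2/7b
4) 745.342ms=6/7b +496.894ms=4/7b
5) 1242.236ms=10/7b +248.447ms=2/7b
6) 1490.683ms=12/7b +248.447ms=2/7b
Σ=2b of 2 (69bpm 2/4) — PASS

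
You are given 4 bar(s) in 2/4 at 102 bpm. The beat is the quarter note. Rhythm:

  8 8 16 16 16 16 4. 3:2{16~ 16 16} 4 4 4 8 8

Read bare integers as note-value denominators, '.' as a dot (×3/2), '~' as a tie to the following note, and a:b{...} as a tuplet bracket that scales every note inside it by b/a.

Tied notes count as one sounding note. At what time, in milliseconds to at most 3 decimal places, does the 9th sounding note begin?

1. 0.0ms @ 0 + 294.118ms (1/2)
2. 294.118ms @ 1/2 + 294.118ms (1/2)
3. 588.235ms @ 1 + 147.059ms (1/4)
4. 735.294ms @ 5/4 + 147.059ms (1/4)
5. 882.353ms @ 3/2 + 147.059ms (1/4)
6. 1029.412ms @ 7/4 + 147.059ms (1/4)
7. 1176.471ms @ 2 + 882.353ms (3/2)
8. 2058.824ms @ 7/2 + 196.078ms (1/3)
9. 2254.902ms @ 23/6 + 98.039ms (1/6)
10. 2352.941ms @ 4 + 588.235ms (1)
11. 2941.176ms @ 5 + 588.235ms (1)
12. 3529.412ms @ 6 + 588.235ms (1)
13. 4117.647ms @ 7 + 294.118ms (1/2)
14. 4411.765ms @ 15/2 + 294.118ms (1/2)

note 9 onset = 23/6b = 2254.902ms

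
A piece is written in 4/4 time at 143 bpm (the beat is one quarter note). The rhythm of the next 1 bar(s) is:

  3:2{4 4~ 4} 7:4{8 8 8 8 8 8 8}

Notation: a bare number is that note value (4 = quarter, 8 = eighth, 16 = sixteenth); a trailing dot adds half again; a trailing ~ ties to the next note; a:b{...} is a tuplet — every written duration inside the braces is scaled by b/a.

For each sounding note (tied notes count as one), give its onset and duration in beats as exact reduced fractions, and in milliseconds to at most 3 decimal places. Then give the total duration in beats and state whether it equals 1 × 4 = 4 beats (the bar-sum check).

1) 0.0ms=0b +279.72ms=2/3b
2) 279.72ms=2/3b +559.441ms=4/3b
3) 839.161ms=2b +119.88ms=2/7b
4) 959.041ms=16/7b +119.88ms=2/7b
5) 1078.921ms=18/7b +119.88ms=2/7b
6) 1198.801ms=20/7b +119.88ms=2/7b
7) 1318.681ms=22/7b +119.88ms=2/7b
8) 1438.561ms=24/7b +119.88ms=2/7b
9) 1558.442ms=26/7b +119.88ms=2/7b
Σ=4b of 4 (143bpm 4/4) — PASS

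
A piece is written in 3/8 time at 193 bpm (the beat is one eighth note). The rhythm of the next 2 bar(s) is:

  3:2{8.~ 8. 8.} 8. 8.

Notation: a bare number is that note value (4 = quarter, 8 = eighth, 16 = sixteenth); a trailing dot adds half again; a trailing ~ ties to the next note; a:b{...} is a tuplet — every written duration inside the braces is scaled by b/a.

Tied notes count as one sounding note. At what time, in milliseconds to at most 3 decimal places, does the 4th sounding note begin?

1. 0.0ms @ 0 + 621.762ms (2)
2. 621.762ms @ 2 + 310.881ms (1)
3. 932.642ms @ 3 + 466.321ms (3/2)
4. 1398.964ms @ 9/2 + 466.321ms (3/2)

note 4 onset = 9/2b = 1398.964ms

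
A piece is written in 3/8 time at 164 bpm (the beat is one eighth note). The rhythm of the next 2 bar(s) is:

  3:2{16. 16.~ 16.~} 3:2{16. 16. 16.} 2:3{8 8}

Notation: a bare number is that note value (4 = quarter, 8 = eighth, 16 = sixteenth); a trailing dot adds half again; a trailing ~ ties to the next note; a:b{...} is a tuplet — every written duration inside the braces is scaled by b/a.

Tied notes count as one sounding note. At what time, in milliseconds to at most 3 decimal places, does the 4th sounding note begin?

1. 0.0ms @ 0 + 182.927ms (1/2)
2. 182.927ms @ 1/2 + 548.78ms (3/2)
3. 731.707ms @ 2 + 182.927ms (1/2)
4. 914.634ms @ 5/2 + 182.927ms (1/2)
5. 1097.561ms @ 3 + 548.78ms (3/2)
6. 1646.341ms @ 9/2 + 548.78ms (3/2)

note 4 onset = 5/2b = 914.634ms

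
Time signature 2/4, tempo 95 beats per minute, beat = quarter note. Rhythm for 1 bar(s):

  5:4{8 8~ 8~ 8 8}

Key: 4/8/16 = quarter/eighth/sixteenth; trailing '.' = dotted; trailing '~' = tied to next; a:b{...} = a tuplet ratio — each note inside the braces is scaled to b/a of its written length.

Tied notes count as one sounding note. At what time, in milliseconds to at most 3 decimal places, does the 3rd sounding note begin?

note 3 onset = 8/5b = 1010.526ms

1. 0.0ms @ 0 + 252.632ms (2/5)
2. 252.632ms @ 2/5 + 757.895ms (6/5)
3. 1010.526ms @ 8/5 + 252.632ms (2/5)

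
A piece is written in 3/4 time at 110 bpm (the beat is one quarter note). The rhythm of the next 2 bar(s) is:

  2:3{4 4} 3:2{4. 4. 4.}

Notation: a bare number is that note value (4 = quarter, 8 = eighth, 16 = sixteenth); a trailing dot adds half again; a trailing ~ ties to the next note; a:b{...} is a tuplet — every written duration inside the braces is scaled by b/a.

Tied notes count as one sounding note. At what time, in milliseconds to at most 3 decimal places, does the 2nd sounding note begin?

1. 0.0ms @ 0 + 818.182ms (3/2)
2. 818.182ms @ 3/2 + 818.182ms (3/2)
3. 1636.364ms @ 3 + 545.455ms (1)
4. 2181.818ms @ 4 + 545.455ms (1)
5. 2727.273ms @ 5 + 545.455ms (1)

note 2 onset = 3/2b = 818.182ms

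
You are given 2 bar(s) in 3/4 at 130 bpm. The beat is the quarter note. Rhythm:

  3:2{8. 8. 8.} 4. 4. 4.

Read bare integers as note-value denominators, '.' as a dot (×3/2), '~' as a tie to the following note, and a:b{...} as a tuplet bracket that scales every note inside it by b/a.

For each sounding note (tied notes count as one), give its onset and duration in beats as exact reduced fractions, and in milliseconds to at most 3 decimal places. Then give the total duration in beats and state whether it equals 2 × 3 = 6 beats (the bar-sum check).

1) 0.0ms=0b +230.769ms=1/2b
2) 230.769ms=1/2b +230.769ms=1/2b
3) 461.538ms=1b +230.769ms=1/2b
4) 692.308ms=3/2b +692.308ms=3/2b
5) 1384.615ms=3b +692.308ms=3/2b
6) 2076.923ms=9/2b +692.308ms=3/2b
Σ=6b of 6 (130bpm 3/4) — PASS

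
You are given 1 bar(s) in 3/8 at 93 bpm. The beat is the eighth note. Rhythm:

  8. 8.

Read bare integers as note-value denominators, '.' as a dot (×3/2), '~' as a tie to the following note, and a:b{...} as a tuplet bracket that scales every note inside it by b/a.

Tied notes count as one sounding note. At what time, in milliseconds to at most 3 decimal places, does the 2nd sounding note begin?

1. 0.0ms @ 0 + 967.742ms (3/2)
2. 967.742ms @ 3/2 + 967.742ms (3/2)

note 2 onset = 3/2b = 967.742ms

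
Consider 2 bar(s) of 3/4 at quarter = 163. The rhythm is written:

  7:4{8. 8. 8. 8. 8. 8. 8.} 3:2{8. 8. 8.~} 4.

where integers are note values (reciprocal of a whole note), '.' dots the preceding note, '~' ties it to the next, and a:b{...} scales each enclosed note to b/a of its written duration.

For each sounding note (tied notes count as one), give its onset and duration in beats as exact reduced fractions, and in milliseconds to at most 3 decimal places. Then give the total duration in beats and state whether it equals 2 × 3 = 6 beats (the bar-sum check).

1) 0.0ms=0b +157.756ms=3/7b
2) 157.756ms=3/7b +157.756ms=3/7b
3) 315.513ms=6/7b +157.756ms=3/7b
4) 473.269ms=9/7b +157.756ms=3/7b
5) 631.025ms=12/7b +157.756ms=3/7b
6) 788.782ms=15/7b +157.756ms=3/7b
7) 946.538ms=18/7b +157.756ms=3/7b
8) 1104.294ms=3b +184.049ms=1/2b
9) 1288.344ms=7/2b +184.049ms=1/2b
10) 1472.393ms=4b +736.196ms=2b
Σ=6b of 6 (163bpm 3/4) — PASS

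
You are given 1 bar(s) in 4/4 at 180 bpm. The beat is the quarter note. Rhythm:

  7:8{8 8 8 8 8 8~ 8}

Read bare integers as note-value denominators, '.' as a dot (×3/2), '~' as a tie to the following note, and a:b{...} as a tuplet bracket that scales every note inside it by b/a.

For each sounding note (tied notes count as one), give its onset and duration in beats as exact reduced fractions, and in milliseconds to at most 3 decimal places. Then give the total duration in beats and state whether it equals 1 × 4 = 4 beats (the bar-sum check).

1) 0.0ms=0b +190.476ms=4/7b
2) 190.476ms=4/7b +190.476ms=4/7b
3) 380.952ms=8/7b +190.476ms=4/7b
4) 571.429ms=12/7b +190.476ms=4/7b
5) 761.905ms=16/7b +190.476ms=4/7b
6) 952.381ms=20/7b +380.952ms=8/7b
Σ=4b of 4 (180bpm 4/4) — PASS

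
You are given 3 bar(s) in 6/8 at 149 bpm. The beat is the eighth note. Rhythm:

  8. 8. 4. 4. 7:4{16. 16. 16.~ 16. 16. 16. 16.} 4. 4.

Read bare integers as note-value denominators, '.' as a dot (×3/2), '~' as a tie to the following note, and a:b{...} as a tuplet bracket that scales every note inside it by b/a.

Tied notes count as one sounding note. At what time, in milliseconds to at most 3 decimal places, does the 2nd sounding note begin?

1. 0.0ms @ 0 + 604.027ms (3/2)
2. 604.027ms @ 3/2 + 604.027ms (3/2)
3. 1208.054ms @ 3 + 1208.054ms (3)
4. 2416.107ms @ 6 + 1208.054ms (3)
5. 3624.161ms @ 9 + 172.579ms (3/7)
6. 3796.74ms @ 66/7 + 172.579ms (3/7)
7. 3969.319ms @ 69/7 + 345.158ms (6/7)
8. 4314.477ms @ 75/7 + 172.579ms (3/7)
9. 4487.057ms @ 78/7 + 172.579ms (3/7)
10. 4659.636ms @ 81/7 + 172.579ms (3/7)
11. 4832.215ms @ 12 + 1208.054ms (3)
12. 6040.268ms @ 15 + 1208.054ms (3)

note 2 onset = 3/2b = 604.027ms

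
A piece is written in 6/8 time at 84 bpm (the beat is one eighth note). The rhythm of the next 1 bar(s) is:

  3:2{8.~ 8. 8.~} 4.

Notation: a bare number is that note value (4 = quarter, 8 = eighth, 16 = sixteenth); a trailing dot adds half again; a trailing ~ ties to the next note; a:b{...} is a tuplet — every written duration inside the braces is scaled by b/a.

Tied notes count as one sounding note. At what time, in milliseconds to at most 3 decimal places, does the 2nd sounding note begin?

1. 0.0ms @ 0 + 1428.571ms (2)
2. 1428.571ms @ 2 + 2857.143ms (4)

note 2 onset = 2b = 1428.571ms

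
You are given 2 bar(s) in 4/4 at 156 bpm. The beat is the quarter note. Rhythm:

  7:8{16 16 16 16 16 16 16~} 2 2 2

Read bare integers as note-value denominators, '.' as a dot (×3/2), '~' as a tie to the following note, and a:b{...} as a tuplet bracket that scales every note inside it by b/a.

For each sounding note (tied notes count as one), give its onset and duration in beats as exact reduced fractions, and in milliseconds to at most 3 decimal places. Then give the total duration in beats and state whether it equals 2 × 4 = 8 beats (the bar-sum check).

1) 0.0ms=0b +109.89ms=2/7b
2) 109.89ms=2/7b +109.89ms=2/7b
3) 219.78ms=4/7b +109.89ms=2/7b
4) 329.67ms=6/7b +109.89ms=2/7b
5) 439.56ms=8/7b +109.89ms=2/7b
6) 549.451ms=10/7b +109.89ms=2/7b
7) 659.341ms=12/7b +879.121ms=16/7b
8) 1538.462ms=4b +769.231ms=2b
9) 2307.692ms=6b +769.231ms=2b
Σ=8b of 8 (156bpm 4/4) — PASS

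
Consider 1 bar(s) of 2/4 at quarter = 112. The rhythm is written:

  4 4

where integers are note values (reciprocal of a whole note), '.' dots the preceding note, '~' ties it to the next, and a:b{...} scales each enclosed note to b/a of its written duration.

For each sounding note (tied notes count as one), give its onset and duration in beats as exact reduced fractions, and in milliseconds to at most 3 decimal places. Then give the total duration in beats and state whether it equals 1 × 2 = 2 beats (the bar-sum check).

1) 0.0ms=0b +535.714ms=1b
2) 535.714ms=1b +535.714ms=1b
Σ=2b of 2 (112bpm 2/4) — PASS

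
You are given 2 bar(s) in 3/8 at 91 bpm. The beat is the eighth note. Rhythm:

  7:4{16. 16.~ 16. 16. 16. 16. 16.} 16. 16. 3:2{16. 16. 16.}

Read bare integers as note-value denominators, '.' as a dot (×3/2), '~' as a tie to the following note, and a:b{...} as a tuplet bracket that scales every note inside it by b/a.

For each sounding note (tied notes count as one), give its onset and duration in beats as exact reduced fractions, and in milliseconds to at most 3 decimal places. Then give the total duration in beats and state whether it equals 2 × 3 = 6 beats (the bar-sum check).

1) 0.0ms=0b +282.575ms=3/7b
2) 282.575ms=3/7b +565.149ms=6/7b
3) 847.724ms=9/7b +282.575ms=3/7b
4) 1130.298ms=12/7b +282.575ms=3/7b
5) 1412.873ms=15/7b +282.575ms=3/7b
6) 1695.447ms=18/7b +282.575ms=3/7b
7) 1978.022ms=3b +494.505ms=3/4b
8) 2472.527ms=15/4b +494.505ms=3/4b
9) 2967.033ms=9/2b +329.67ms=1/2b
10) 3296.703ms=5b +329.67ms=1/2b
11) 3626.374ms=11/2b +329.67ms=1/2b
Σ=6b of 6 (91bpm 3/8) — PASS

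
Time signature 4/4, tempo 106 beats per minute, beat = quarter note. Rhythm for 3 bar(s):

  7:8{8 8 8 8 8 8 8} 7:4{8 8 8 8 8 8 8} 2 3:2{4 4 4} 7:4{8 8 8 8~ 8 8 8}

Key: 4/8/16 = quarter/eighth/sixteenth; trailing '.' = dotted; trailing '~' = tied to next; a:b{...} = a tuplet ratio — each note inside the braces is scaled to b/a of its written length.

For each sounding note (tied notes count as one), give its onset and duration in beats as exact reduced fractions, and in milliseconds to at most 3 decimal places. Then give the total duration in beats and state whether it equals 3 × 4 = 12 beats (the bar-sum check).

1) 0.0ms=0b +323.45ms=4/7b
2) 323.45ms=4/7b +323.45ms=4/7b
3) 646.9ms=8/7b +323.45ms=4/7b
4) 970.35ms=12/7b +323.45ms=4/7b
5) 1293.801ms=16/7b +323.45ms=4/7b
6) 1617.251ms=20/7b +323.45ms=4/7b
7) 1940.701ms=24/7b +323.45ms=4/7b
8) 2264.151ms=4b +161.725ms=2/7b
9) 2425.876ms=30/7b +161.725ms=2/7b
10) 2587.601ms=32/7b +161.725ms=2/7b
11) 2749.326ms=34/7b +161.725ms=2/7b
12) 2911.051ms=36/7b +161.725ms=2/7b
13) 3072.776ms=38/7b +161.725ms=2/7b
14) 3234.501ms=40/7b +161.725ms=2/7b
15) 3396.226ms=6b +1132.075ms=2b
16) 4528.302ms=8b +377.358ms=2/3b
17) 4905.66ms=26/3b +377.358ms=2/3b
18) 5283.019ms=28/3b +377.358ms=2/3b
19) 5660.377ms=10b +161.725ms=2/7b
20) 5822.102ms=72/7b +161.725ms=2/7b
21) 5983.827ms=74/7b +161.725ms=2/7b
22) 6145.553ms=76/7b +323.45ms=4/7b
23) 6469.003ms=80/7b +161.725ms=2/7b
24) 6630.728ms=82/7b +161.725ms=2/7b
Σ=12b of 12 (106bpm 4/4) — PASS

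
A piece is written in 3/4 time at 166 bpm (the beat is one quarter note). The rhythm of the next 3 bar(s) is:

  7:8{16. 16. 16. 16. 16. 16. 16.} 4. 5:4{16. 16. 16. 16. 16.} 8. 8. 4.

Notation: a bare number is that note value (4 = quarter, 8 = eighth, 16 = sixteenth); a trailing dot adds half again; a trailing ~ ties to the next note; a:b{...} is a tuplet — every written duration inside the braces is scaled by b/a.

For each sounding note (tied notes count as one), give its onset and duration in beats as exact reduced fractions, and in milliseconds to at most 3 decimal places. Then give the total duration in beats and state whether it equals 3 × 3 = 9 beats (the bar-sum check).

1) 0.0ms=0b +154.905ms=3/7b
2) 154.905ms=3/7b +154.905ms=3/7b
3) 309.811ms=6/7b +154.905ms=3/7b
4) 464.716ms=9/7b +154.905ms=3/7b
5) 619.621ms=12/7b +154.905ms=3/7b
6) 774.527ms=15/7b +154.905ms=3/7b
7) 929.432ms=18/7b +154.905ms=3/7b
8) 1084.337ms=3b +542.169ms=3/2b
9) 1626.506ms=9/2b +108.434ms=3/10b
10) 1734.94ms=24/5b +108.434ms=3/10b
11) 1843.373ms=51/10b +108.434ms=3/10b
12) 1951.807ms=27/5b +108.434ms=3/10b
13) 2060.241ms=57/10b +108.434ms=3/10b
14) 2168.675ms=6b +271.084ms=3/4b
15) 2439.759ms=27/4b +271.084ms=3/4b
16) 2710.843ms=15/2b +542.169ms=3/2b
Σ=9b of 9 (166bpm 3/4) — PASS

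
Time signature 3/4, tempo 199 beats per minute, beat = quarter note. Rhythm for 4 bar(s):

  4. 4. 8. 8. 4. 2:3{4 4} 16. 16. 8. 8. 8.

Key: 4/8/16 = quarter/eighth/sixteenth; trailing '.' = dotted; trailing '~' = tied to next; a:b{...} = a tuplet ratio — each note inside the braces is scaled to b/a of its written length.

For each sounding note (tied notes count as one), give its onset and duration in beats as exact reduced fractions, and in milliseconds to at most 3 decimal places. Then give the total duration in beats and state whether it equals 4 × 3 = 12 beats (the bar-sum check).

1) 0.0ms=0b +452.261ms=3/2b
2) 452.261ms=3/2b +452.261ms=3/2b
3) 904.523ms=3b +226.131ms=3/4b
4) 1130.653ms=15/4b +226.131ms=3/4b
5) 1356.784ms=9/2b +452.261ms=3/2b
6) 1809.045ms=6b +452.261ms=3/2b
7) 2261.307ms=15/2b +452.261ms=3/2b
8) 2713.568ms=9b +113.065ms=3/8b
9) 2826.633ms=75/8b +113.065ms=3/8b
10) 2939.698ms=39/4b +226.131ms=3/4b
11) 3165.829ms=21/2b +226.131ms=3/4b
12) 3391.96ms=45/4b +226.131ms=3/4b
Σ=12b of 12 (199bpm 3/4) — PASS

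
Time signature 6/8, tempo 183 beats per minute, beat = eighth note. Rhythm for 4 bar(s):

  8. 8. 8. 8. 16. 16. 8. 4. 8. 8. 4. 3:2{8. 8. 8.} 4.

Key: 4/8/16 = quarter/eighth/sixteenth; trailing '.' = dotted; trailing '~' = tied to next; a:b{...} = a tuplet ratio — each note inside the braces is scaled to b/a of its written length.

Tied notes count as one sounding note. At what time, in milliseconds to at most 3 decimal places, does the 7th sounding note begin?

1. 0.0ms @ 0 + 491.803ms (3/2)
2. 491.803ms @ 3/2 + 491.803ms (3/2)
3. 983.607ms @ 3 + 491.803ms (3/2)
4. 1475.41ms @ 9/2 + 491.803ms (3/2)
5. 1967.213ms @ 6 + 245.902ms (3/4)
6. 2213.115ms @ 27/4 + 245.902ms (3/4)
7. 2459.016ms @ 15/2 + 491.803ms (3/2)
8. 2950.82ms @ 9 + 983.607ms (3)
9. 3934.426ms @ 12 + 491.803ms (3/2)
10. 4426.23ms @ 27/2 + 491.803ms (3/2)
11. 4918.033ms @ 15 + 983.607ms (3)
12. 5901.639ms @ 18 + 327.869ms (1)
13. 6229.508ms @ 19 + 327.869ms (1)
14. 6557.377ms @ 20 + 327.869ms (1)
15. 6885.246ms @ 21 + 983.607ms (3)

note 7 onset = 15/2b = 2459.016ms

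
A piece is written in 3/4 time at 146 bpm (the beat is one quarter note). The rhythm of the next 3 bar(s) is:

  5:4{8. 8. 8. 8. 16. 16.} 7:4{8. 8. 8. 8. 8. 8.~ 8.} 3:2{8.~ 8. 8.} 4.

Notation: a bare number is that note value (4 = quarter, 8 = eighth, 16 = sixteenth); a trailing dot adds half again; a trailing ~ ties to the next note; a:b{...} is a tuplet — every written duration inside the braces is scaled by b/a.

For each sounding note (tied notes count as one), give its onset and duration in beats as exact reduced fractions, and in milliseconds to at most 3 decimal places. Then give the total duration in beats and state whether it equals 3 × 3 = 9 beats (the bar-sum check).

1) 0.0ms=0b +246.575ms=3/5b
2) 246.575ms=3/5b +246.575ms=3/5b
3) 493.151ms=6/5b +246.575ms=3/5b
4) 739.726ms=9/5b +246.575ms=3/5b
5) 986.301ms=12/5b +123.288ms=3/10b
6) 1109.589ms=27/10b +123.288ms=3/10b
7) 1232.877ms=3b +176.125ms=3/7b
8) 1409.002ms=24/7b +176.125ms=3/7b
9) 1585.127ms=27/7b +176.125ms=3/7b
10) 1761.252ms=30/7b +176.125ms=3/7b
11) 1937.378ms=33/7b +176.125ms=3/7b
12) 2113.503ms=36/7b +352.25ms=6/7b
13) 2465.753ms=6b +410.959ms=1b
14) 2876.712ms=7b +205.479ms=1/2b
15) 3082.192ms=15/2b +616.438ms=3/2b
Σ=9b of 9 (146bpm 3/4) — PASS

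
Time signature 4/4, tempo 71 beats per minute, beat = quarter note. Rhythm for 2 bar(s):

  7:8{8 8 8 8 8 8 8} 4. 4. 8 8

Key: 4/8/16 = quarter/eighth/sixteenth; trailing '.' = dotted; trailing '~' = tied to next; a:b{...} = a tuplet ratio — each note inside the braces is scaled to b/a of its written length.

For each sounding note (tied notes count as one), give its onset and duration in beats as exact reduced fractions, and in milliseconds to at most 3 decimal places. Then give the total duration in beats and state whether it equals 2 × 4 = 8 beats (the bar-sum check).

1) 0.0ms=0b +482.897ms=4/7b
2) 482.897ms=4/7b +482.897ms=4/7b
3) 965.795ms=8/7b +482.897ms=4/7b
4) 1448.692ms=12/7b +482.897ms=4/7b
5) 1931.59ms=16/7b +482.897ms=4/7b
6) 2414.487ms=20/7b +482.897ms=4/7b
7) 2897.384ms=24/7b +482.897ms=4/7b
8) 3380.282ms=4b +1267.606ms=3/2b
9) 4647.887ms=11/2b +1267.606ms=3/2b
10) 5915.493ms=7b +422.535ms=1/2b
11) 6338.028ms=15/2b +422.535ms=1/2b
Σ=8b of 8 (71bpm 4/4) — PASS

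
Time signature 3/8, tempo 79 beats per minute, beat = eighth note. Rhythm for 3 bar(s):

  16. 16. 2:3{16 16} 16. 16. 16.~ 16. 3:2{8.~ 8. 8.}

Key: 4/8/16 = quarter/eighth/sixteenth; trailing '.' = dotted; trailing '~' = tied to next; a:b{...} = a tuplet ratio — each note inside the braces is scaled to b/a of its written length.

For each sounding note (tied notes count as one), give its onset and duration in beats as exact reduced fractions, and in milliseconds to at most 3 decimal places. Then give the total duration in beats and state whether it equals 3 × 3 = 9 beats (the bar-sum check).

1) 0.0ms=0b +569.62ms=3/4b
2) 569.62ms=3/4b +569.62ms=3/4b
3) 1139.241ms=3/2b +569.62ms=3/4b
4) 1708.861ms=9/4b +569.62ms=3/4b
5) 2278.481ms=3b +569.62ms=3/4b
6) 2848.101ms=15/4b +569.62ms=3/4b
7) 3417.722ms=9/2b +1139.241ms=3/2b
8) 4556.962ms=6b +1518.987ms=2b
9) 6075.949ms=8b +759.494ms=1b
Σ=9b of 9 (79bpm 3/8) — PASS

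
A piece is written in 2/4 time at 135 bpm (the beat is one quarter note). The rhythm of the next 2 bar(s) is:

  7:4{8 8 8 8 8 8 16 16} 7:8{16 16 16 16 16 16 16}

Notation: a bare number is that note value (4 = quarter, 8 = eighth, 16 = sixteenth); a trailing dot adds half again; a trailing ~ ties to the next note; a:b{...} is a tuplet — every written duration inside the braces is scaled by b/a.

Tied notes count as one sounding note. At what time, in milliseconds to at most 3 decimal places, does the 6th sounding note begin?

note 6 onset = 10/7b = 634.921ms

1. 0.0ms @ 0 + 126.984ms (2/7)
2. 126.984ms @ 2/7 + 126.984ms (2/7)
3. 253.968ms @ 4/7 + 126.984ms (2/7)
4. 380.952ms @ 6/7 + 126.984ms (2/7)
5. 507.937ms @ 8/7 + 126.984ms (2/7)
6. 634.921ms @ 10/7 + 126.984ms (2/7)
7. 761.905ms @ 12/7 + 63.492ms (1/7)
8. 825.397ms @ 13/7 + 63.492ms (1/7)
9. 888.889ms @ 2 + 126.984ms (2/7)
10. 1015.873ms @ 16/7 + 126.984ms (2/7)
11. 1142.857ms @ 18/7 + 126.984ms (2/7)
12. 1269.841ms @ 20/7 + 126.984ms (2/7)
13. 1396.825ms @ 22/7 + 126.984ms (2/7)
14. 1523.81ms @ 24/7 + 126.984ms (2/7)
15. 1650.794ms @ 26/7 + 126.984ms (2/7)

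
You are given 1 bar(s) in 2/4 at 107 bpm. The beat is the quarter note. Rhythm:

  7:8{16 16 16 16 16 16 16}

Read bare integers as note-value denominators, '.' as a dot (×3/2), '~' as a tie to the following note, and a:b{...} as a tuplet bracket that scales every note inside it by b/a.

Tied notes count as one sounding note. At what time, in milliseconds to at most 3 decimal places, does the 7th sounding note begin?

1. 0.0ms @ 0 + 160.214ms (2/7)
2. 160.214ms @ 2/7 + 160.214ms (2/7)
3. 320.427ms @ 4/7 + 160.214ms (2/7)
4. 480.641ms @ 6/7 + 160.214ms (2/7)
5. 640.854ms @ 8/7 + 160.214ms (2/7)
6. 801.068ms @ 10/7 + 160.214ms (2/7)
7. 961.282ms @ 12/7 + 160.214ms (2/7)

note 7 onset = 12/7b = 961.282ms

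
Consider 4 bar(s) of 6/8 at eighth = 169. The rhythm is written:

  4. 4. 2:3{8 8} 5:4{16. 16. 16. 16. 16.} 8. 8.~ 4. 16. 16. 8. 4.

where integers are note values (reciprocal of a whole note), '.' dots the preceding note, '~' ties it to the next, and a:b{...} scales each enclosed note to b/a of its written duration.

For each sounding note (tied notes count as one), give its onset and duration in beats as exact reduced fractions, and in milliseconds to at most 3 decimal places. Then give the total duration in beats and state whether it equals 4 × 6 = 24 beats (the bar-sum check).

1) 0.0ms=0b +1065.089ms=3b
2) 1065.089ms=3b +1065.089ms=3b
3) 2130.178ms=6b +532.544ms=3/2b
4) 2662.722ms=15/2b +532.544ms=3/2b
5) 3195.266ms=9b +213.018ms=3/5b
6) 3408.284ms=48/5b +213.018ms=3/5b
7) 3621.302ms=51/5b +213.018ms=3/5b
8) 3834.32ms=54/5b +213.018ms=3/5b
9) 4047.337ms=57/5b +213.018ms=3/5b
10) 4260.355ms=12b +532.544ms=3/2b
11) 4792.899ms=27/2b +1597.633ms=9/2b
12) 6390.533ms=18b +266.272ms=3/4b
13) 6656.805ms=75/4b +266.272ms=3/4b
14) 6923.077ms=39/2b +532.544ms=3/2b
15) 7455.621ms=21b +1065.089ms=3b
Σ=24b of 24 (169bpm 6/8) — PASS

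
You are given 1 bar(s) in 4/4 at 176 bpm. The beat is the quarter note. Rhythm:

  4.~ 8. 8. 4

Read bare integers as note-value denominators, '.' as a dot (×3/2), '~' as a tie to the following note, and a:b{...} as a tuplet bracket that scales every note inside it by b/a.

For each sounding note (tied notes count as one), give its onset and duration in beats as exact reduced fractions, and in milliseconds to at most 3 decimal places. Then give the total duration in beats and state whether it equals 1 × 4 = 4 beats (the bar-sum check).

1) 0.0ms=0b +767.045ms=9/4b
2) 767.045ms=9/4b +255.682ms=3/4b
3) 1022.727ms=3b +340.909ms=1b
Σ=4b of 4 (176bpm 4/4) — PASS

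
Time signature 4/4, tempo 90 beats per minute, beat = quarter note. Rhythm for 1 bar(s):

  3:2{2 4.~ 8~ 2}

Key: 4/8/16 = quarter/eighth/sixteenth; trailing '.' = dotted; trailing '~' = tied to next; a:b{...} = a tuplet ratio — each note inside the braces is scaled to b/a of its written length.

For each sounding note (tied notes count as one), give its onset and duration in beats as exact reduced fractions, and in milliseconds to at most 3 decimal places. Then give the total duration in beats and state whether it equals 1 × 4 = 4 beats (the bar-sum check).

1) 0.0ms=0b +888.889ms=4/3b
2) 888.889ms=4/3b +1777.778ms=8/3b
Σ=4b of 4 (90bpm 4/4) — PASS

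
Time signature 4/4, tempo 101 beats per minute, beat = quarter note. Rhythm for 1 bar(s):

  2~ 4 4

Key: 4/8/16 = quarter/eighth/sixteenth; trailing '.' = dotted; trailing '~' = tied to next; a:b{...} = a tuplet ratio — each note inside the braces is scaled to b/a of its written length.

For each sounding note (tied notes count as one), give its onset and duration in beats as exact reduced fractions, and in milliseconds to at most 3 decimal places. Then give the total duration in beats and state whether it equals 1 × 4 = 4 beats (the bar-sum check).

1) 0.0ms=0b +1782.178ms=3b
2) 1782.178ms=3b +594.059ms=1b
Σ=4b of 4 (101bpm 4/4) — PASS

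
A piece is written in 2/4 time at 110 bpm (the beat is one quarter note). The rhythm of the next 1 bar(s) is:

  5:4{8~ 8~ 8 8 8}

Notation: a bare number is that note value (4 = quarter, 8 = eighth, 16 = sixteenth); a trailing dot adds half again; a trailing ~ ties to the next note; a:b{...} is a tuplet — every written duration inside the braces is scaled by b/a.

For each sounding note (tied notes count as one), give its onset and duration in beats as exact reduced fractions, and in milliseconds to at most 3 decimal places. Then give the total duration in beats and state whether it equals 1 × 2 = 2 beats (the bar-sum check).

1) 0.0ms=0b +654.545ms=6/5b
2) 654.545ms=6/5b +218.182ms=2/5b
3) 872.727ms=8/5b +218.182ms=2/5b
Σ=2b of 2 (110bpm 2/4) — PASS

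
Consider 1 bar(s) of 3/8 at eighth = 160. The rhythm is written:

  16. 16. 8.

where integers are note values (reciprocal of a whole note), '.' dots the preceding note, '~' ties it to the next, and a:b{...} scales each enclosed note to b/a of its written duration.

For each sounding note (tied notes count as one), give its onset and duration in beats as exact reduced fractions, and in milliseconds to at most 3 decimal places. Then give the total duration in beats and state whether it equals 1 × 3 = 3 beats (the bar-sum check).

1) 0.0ms=0b +281.25ms=3/4b
2) 281.25ms=3/4b +281.25ms=3/4b
3) 562.5ms=3/2b +562.5ms=3/2b
Σ=3b of 3 (160bpm 3/8) — PASS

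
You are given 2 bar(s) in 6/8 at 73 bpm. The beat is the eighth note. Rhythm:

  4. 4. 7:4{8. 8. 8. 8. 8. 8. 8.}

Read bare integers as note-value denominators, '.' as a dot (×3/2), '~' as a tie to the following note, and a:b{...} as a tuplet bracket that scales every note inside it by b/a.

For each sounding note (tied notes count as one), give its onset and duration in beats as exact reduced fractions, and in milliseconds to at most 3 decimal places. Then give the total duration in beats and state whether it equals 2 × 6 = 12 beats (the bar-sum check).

1) 0.0ms=0b +2465.753ms=3b
2) 2465.753ms=3b +2465.753ms=3b
3) 4931.507ms=6b +704.501ms=6/7b
4) 5636.008ms=48/7b +704.501ms=6/7b
5) 6340.509ms=54/7b +704.501ms=6/7b
6) 7045.01ms=60/7b +704.501ms=6/7b
7) 7749.511ms=66/7b +704.501ms=6/7b
8) 8454.012ms=72/7b +704.501ms=6/7b
9) 9158.513ms=78/7b +704.501ms=6/7b
Σ=12b of 12 (73bpm 6/8) — PASS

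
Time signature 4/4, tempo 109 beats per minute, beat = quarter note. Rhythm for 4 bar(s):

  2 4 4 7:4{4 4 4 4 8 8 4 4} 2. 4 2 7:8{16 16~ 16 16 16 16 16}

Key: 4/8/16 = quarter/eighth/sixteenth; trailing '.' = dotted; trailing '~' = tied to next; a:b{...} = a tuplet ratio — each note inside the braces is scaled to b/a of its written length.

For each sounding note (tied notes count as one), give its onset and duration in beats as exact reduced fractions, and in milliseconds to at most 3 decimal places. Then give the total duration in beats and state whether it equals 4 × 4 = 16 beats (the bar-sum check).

1) 0.0ms=0b +1100.917ms=2b
2) 1100.917ms=2b +550.459ms=1b
3) 1651.376ms=3b +550.459ms=1b
4) 2201.835ms=4b +314.548ms=4/7b
5) 2516.383ms=32/7b +314.548ms=4/7b
6) 2830.931ms=36/7b +314.548ms=4/7b
7) 3145.478ms=40/7b +314.548ms=4/7b
8) 3460.026ms=44/7b +157.274ms=2/7b
9) 3617.3ms=46/7b +157.274ms=2/7b
10) 3774.574ms=48/7b +314.548ms=4/7b
11) 4089.122ms=52/7b +314.548ms=4/7b
12) 4403.67ms=8b +1651.376ms=3b
13) 6055.046ms=11b +550.459ms=1b
14) 6605.505ms=12b +1100.917ms=2b
15) 7706.422ms=14b +157.274ms=2/7b
16) 7863.696ms=100/7b +314.548ms=4/7b
17) 8178.244ms=104/7b +157.274ms=2/7b
18) 8335.518ms=106/7b +157.274ms=2/7b
19) 8492.792ms=108/7b +157.274ms=2/7b
20) 8650.066ms=110/7b +157.274ms=2/7b
Σ=16b of 16 (109bpm 4/4) — PASS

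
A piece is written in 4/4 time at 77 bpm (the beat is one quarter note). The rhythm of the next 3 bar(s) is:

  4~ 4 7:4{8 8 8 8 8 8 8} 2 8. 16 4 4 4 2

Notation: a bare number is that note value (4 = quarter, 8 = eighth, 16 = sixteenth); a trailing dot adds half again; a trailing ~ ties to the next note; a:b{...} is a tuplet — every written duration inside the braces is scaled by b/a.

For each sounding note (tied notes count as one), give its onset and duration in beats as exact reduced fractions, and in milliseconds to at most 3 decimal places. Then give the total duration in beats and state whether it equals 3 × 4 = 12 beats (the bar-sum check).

1) 0.0ms=0b +1558.442ms=2b
2) 1558.442ms=2b +222.635ms=2/7b
3) 1781.076ms=16/7b +222.635ms=2/7b
4) 2003.711ms=18/7b +222.635ms=2/7b
5) 2226.345ms=20/7b +222.635ms=2/7b
6) 2448.98ms=22/7b +222.635ms=2/7b
7) 2671.614ms=24/7b +222.635ms=2/7b
8) 2894.249ms=26/7b +222.635ms=2/7b
9) 3116.883ms=4b +1558.442ms=2b
10) 4675.325ms=6b +584.416ms=3/4b
11) 5259.74ms=27/4b +194.805ms=1/4b
12) 5454.545ms=7b +779.221ms=1b
13) 6233.766ms=8b +779.221ms=1b
14) 7012.987ms=9b +779.221ms=1b
15) 7792.208ms=10b +1558.442ms=2b
Σ=12b of 12 (77bpm 4/4) — PASS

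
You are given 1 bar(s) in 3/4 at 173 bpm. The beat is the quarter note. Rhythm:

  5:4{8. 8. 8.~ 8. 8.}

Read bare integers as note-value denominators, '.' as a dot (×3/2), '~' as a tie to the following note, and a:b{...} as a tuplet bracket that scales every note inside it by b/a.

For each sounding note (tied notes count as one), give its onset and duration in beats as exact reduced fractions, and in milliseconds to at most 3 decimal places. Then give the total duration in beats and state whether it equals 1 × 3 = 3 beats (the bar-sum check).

1) 0.0ms=0b +208.092ms=3/5b
2) 208.092ms=3/5b +208.092ms=3/5b
3) 416.185ms=6/5b +416.185ms=6/5b
4) 832.37ms=12/5b +208.092ms=3/5b
Σ=3b of 3 (173bpm 3/4) — PASS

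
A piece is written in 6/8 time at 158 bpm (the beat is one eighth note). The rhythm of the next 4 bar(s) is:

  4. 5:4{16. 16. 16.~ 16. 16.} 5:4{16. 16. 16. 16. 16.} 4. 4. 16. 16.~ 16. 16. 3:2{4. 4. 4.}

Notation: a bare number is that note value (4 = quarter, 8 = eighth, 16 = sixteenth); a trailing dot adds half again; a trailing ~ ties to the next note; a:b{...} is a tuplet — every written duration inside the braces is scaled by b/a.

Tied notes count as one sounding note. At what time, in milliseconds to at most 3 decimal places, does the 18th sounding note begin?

note 18 onset = 22b = 8354.43ms

1. 0.0ms @ 0 + 1139.241ms (3)
2. 1139.241ms @ 3 + 227.848ms (3/5)
3. 1367.089ms @ 18/5 + 227.848ms (3/5)
4. 1594.937ms @ 21/5 + 455.696ms (6/5)
5. 2050.633ms @ 27/5 + 227.848ms (3/5)
6. 2278.481ms @ 6 + 227.848ms (3/5)
7. 2506.329ms @ 33/5 + 227.848ms (3/5)
8. 2734.177ms @ 36/5 + 227.848ms (3/5)
9. 2962.025ms @ 39/5 + 227.848ms (3/5)
10. 3189.873ms @ 42/5 + 227.848ms (3/5)
11. 3417.722ms @ 9 + 1139.241ms (3)
12. 4556.962ms @ 12 + 1139.241ms (3)
13. 5696.203ms @ 15 + 284.81ms (3/4)
14. 5981.013ms @ 63/4 + 569.62ms (3/2)
15. 6550.633ms @ 69/4 + 284.81ms (3/4)
16. 6835.443ms @ 18 + 759.494ms (2)
17. 7594.937ms @ 20 + 759.494ms (2)
18. 8354.43ms @ 22 + 759.494ms (2)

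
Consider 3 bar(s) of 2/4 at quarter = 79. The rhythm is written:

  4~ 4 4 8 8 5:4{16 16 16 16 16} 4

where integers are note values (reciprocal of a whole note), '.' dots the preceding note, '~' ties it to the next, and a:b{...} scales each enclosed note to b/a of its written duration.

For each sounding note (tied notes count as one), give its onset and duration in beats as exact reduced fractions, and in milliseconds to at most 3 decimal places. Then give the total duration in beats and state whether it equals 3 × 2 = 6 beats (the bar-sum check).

1) 0.0ms=0b +1518.987ms=2b
2) 1518.987ms=2b +759.494ms=1b
3) 2278.481ms=3b +379.747ms=1/2b
4) 2658.228ms=7/2b +379.747ms=1/2b
5) 3037.975ms=4b +151.899ms=1/5b
6) 3189.873ms=21/5b +151.899ms=1/5b
7) 3341.772ms=22/5b +151.899ms=1/5b
8) 3493.671ms=23/5b +151.899ms=1/5b
9) 3645.57ms=24/5b +151.899ms=1/5b
10) 3797.468ms=5b +759.494ms=1b
Σ=6b of 6 (79bpm 2/4) — PASS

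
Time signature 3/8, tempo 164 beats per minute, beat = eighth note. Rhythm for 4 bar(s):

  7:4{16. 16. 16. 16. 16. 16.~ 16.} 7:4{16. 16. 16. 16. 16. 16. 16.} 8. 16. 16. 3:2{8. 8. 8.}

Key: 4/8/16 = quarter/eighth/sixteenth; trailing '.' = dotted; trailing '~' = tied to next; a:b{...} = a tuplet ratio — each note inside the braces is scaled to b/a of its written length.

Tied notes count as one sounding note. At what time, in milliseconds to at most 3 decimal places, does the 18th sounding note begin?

1. 0.0ms @ 0 + 156.794ms (3/7)
2. 156.794ms @ 3/7 + 156.794ms (3/7)
3. 313.589ms @ 6/7 + 156.794ms (3/7)
4. 470.383ms @ 9/7 + 156.794ms (3/7)
5. 627.178ms @ 12/7 + 156.794ms (3/7)
6. 783.972ms @ 15/7 + 313.589ms (6/7)
7. 1097.561ms @ 3 + 156.794ms (3/7)
8. 1254.355ms @ 24/7 + 156.794ms (3/7)
9. 1411.15ms @ 27/7 + 156.794ms (3/7)
10. 1567.944ms @ 30/7 + 156.794ms (3/7)
11. 1724.739ms @ 33/7 + 156.794ms (3/7)
12. 1881.533ms @ 36/7 + 156.794ms (3/7)
13. 2038.328ms @ 39/7 + 156.794ms (3/7)
14. 2195.122ms @ 6 + 548.78ms (3/2)
15. 2743.902ms @ 15/2 + 274.39ms (3/4)
16. 3018.293ms @ 33/4 + 274.39ms (3/4)
17. 3292.683ms @ 9 + 365.854ms (1)
18. 3658.537ms @ 10 + 365.854ms (1)
19. 4024.39ms @ 11 + 365.854ms (1)

note 18 onset = 10b = 3658.537ms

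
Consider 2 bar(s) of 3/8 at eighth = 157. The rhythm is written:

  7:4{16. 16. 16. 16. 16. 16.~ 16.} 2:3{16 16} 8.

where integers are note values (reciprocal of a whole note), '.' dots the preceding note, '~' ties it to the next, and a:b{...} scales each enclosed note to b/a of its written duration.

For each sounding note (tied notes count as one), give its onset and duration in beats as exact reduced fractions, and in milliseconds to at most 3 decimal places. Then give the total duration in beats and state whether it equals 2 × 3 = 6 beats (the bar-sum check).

1) 0.0ms=0b +163.785ms=3/7b
2) 163.785ms=3/7b +163.785ms=3/7b
3) 327.571ms=6/7b +163.785ms=3/7b
4) 491.356ms=9/7b +163.785ms=3/7b
5) 655.141ms=12/7b +163.785ms=3/7b
6) 818.926ms=15/7b +327.571ms=6/7b
7) 1146.497ms=3b +286.624ms=3/4b
8) 1433.121ms=15/4b +286.624ms=3/4b
9) 1719.745ms=9/2b +573.248ms=3/2b
Σ=6b of 6 (157bpm 3/8) — PASS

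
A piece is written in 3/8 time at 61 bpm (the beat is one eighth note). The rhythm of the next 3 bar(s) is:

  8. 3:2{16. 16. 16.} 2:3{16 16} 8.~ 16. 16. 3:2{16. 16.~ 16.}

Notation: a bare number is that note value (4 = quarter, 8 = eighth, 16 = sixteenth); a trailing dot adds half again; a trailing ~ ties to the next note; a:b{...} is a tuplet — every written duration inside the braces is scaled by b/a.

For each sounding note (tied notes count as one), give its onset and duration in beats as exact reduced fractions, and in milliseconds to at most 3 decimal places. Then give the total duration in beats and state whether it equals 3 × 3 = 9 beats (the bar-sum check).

1) 0.0ms=0b +1475.41ms=3/2b
2) 1475.41ms=3/2b +491.803ms=1/2b
3) 1967.213ms=2b +491.803ms=1/2b
4) 2459.016ms=5/2b +491.803ms=1/2b
5) 2950.82ms=3b +737.705ms=3/4b
6) 3688.525ms=15/4b +737.705ms=3/4b
7) 4426.23ms=9/2b +2213.115ms=9/4b
8) 6639.344ms=27/4b +737.705ms=3/4b
9) 7377.049ms=15/2b +491.803ms=1/2b
10) 7868.852ms=8b +983.607ms=1b
Σ=9b of 9 (61bpm 3/8) — PASS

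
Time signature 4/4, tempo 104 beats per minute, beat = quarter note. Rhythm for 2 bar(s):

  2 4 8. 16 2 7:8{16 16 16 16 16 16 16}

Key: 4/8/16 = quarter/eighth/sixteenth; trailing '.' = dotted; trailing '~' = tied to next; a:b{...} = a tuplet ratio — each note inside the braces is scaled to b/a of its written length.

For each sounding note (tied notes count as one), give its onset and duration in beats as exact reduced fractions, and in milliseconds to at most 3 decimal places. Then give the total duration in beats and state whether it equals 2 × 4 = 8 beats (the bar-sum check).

1) 0.0ms=0b +1153.846ms=2b
2) 1153.846ms=2b +576.923ms=1b
3) 1730.769ms=3b +432.692ms=3/4b
4) 2163.462ms=15/4b +144.231ms=1/4b
5) 2307.692ms=4b +1153.846ms=2b
6) 3461.538ms=6b +164.835ms=2/7b
7) 3626.374ms=44/7b +164.835ms=2/7b
8) 3791.209ms=46/7b +164.835ms=2/7b
9) 3956.044ms=48/7b +164.835ms=2/7b
10) 4120.879ms=50/7b +164.835ms=2/7b
11) 4285.714ms=52/7b +164.835ms=2/7b
12) 4450.549ms=54/7b +164.835ms=2/7b
Σ=8b of 8 (104bpm 4/4) — PASS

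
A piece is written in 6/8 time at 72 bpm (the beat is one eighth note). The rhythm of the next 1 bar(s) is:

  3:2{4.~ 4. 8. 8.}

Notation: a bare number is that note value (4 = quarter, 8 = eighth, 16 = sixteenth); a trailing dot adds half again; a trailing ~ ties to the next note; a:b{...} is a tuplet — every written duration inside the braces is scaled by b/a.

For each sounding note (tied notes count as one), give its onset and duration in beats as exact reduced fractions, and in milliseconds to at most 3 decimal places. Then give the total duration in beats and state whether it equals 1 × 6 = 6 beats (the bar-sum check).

1) 0.0ms=0b +3333.333ms=4b
2) 3333.333ms=4b +833.333ms=1b
3) 4166.667ms=5b +833.333ms=1b
Σ=6b of 6 (72bpm 6/8) — PASS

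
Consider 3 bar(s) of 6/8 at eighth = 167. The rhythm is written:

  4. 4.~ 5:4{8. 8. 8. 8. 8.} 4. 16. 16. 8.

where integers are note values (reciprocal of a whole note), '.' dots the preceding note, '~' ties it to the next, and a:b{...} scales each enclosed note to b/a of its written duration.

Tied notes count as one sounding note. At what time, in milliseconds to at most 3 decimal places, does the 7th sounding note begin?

1. 0.0ms @ 0 + 1077.844ms (3)
2. 1077.844ms @ 3 + 1508.982ms (21/5)
3. 2586.826ms @ 36/5 + 431.138ms (6/5)
4. 3017.964ms @ 42/5 + 431.138ms (6/5)
5. 3449.102ms @ 48/5 + 431.138ms (6/5)
6. 3880.24ms @ 54/5 + 431.138ms (6/5)
7. 4311.377ms @ 12 + 1077.844ms (3)
8. 5389.222ms @ 15 + 269.461ms (3/4)
9. 5658.683ms @ 63/4 + 269.461ms (3/4)
10. 5928.144ms @ 33/2 + 538.922ms (3/2)

note 7 onset = 12b = 4311.377ms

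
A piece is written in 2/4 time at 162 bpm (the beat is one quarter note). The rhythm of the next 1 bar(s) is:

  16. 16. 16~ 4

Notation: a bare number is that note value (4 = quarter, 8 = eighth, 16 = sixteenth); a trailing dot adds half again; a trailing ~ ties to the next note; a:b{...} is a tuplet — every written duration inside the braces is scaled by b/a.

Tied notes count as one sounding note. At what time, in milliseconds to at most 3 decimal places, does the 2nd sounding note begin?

1. 0.0ms @ 0 + 138.889ms (3/8)
2. 138.889ms @ 3/8 + 138.889ms (3/8)
3. 277.778ms @ 3/4 + 462.963ms (5/4)

note 2 onset = 3/8b = 138.889ms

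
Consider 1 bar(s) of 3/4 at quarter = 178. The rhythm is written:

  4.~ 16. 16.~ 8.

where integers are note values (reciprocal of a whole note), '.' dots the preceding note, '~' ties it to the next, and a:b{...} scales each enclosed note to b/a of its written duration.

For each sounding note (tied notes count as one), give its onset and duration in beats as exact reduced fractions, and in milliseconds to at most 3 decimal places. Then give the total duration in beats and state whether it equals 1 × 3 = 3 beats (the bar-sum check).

1) 0.0ms=0b +632.022ms=15/8b
2) 632.022ms=15/8b +379.213ms=9/8b
Σ=3b of 3 (178bpm 3/4) — PASS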